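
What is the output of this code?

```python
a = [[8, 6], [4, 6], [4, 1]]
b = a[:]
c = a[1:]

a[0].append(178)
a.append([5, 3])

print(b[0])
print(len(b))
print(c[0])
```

Key concept: slice with nested mutation.
Step by step:
`a = [[8, 6], [4, 6], [4, 1]]` → a = [[8, 6], [4, 6], [4, 1]]
`b = a[:]` → b = [[8, 6], [4, 6], [4, 1]]
`c = a[1:]` → c = [[4, 6], [4, 1]]
`a[0].append(178)` → a = [[8, 6, 178], [4, 6], [4, 1]]; b = [[8, 6, 178], [4, 6], [4, 1]]
`a.append([5, 3])` → a = [[8, 6, 178], [4, 6], [4, 1], [5, 3]]
`print(b[0])` → prints [8, 6, 178]
`print(len(b))` → prints 3
`print(c[0])` → prints [4, 6]

Answer:
[8, 6, 178]
3
[4, 6]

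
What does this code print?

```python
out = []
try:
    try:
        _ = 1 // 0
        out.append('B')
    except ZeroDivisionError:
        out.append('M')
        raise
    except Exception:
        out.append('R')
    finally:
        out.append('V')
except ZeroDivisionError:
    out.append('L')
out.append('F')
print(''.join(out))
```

Execution trace: 'M' (inner except ZeroDivisionError) → 'V' (inner finally) → 'L' (outer except ZeroDivisionError) → 'F' (after the try/except). Output: MVLF

Answer: MVLF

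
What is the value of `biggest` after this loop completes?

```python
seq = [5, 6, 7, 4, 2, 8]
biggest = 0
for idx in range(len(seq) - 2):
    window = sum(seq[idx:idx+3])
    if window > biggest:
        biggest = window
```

Max sum of 3-element window in [5, 6, 7, 4, 2, 8]
`biggest` takes the values: 0 → 18

Answer: 18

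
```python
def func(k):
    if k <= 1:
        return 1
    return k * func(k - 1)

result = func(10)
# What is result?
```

func(10) = 10 * 9 * 8 * 7 * 6 * 5 * 4 * 3 * 2 * 1 = 3628800

Answer: 3628800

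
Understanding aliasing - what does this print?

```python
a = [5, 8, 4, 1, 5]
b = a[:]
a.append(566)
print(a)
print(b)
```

Key concept: slice [:] creates copy.
Step by step:
`a = [5, 8, 4, 1, 5]` → a = [5, 8, 4, 1, 5]
`b = a[:]` → b = [5, 8, 4, 1, 5]
`a.append(566)` → a = [5, 8, 4, 1, 5, 566]
`print(a)` → prints [5, 8, 4, 1, 5, 566]
`print(b)` → prints [5, 8, 4, 1, 5]

Answer:
[5, 8, 4, 1, 5, 566]
[5, 8, 4, 1, 5]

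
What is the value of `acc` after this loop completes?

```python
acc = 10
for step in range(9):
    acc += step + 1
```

Start at 10, add 1 to 9 = 55
`acc` takes the values: 10 → 11 → 13 → 16 → 20 → 25 → 31 → 38 → 46 → 55

Answer: 55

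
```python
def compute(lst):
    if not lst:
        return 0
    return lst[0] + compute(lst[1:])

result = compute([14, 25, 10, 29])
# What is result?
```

14 + 25 + 10 + 29 + 0 = 78

Answer: 78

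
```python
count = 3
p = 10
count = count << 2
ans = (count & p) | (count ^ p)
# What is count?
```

Trace:
`count = 3` → count = 3
`p = 10` → p = 10
`count = count << 2` → count = 12
`ans = (count & p) | (count ^ p)` → ans = 14
So count = 12

Answer: 12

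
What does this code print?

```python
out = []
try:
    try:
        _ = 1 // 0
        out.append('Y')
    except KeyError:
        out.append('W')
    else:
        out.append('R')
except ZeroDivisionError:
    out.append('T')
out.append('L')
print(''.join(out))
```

Execution trace: 'T' (outer except ZeroDivisionError) → 'L' (after the try/except). Output: TL

Answer: TL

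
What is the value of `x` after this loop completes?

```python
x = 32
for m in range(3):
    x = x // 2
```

Halve 3 times: 32 // 2^3 = 4
`x` takes the values: 32 → 16 → 8 → 4

Answer: 4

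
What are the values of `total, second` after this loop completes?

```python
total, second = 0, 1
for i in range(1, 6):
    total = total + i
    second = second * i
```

Sum and factorial of 1 to 5
`total, second` takes the values: (0, 1) → (1, 1) → (3, 1) → (3, 2) → (6, 2) → (6, 6) → (10, 6) → (10, 24) → (15, 24) → (15, 120)

Answer: 15, 120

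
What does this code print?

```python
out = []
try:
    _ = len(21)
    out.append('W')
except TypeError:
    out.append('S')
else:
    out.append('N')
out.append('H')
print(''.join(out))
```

Execution trace: 'S' (except TypeError) → 'H' (after the try/except). Output: SH

Answer: SH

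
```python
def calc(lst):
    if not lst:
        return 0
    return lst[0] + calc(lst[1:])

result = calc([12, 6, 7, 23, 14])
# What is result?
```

12 + 6 + 7 + 23 + 14 + 0 = 62

Answer: 62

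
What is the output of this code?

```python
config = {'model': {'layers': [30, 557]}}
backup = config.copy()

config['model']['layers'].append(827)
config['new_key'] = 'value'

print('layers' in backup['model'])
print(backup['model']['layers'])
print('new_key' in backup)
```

Key concept: shallow copy gotcha with nested dict.
Step by step:
`config = {'model': {'layers': [30, 557]}}` → config = {'model': {'layers': [30, 557]}}
`backup = config.copy()` → backup = {'model': {'layers': [30, 557]}}
`config['model']['layers'].append(827)` → config = {'model': {'layers': [30, 557, 827]}}; backup = {'model': {'layers': [30, 557, 827]}}
`config['new_key'] = 'value'` → config = {'model': {'layers': [30, 557, 827]}, 'new_key': 'value'}
`print('layers' in backup['model'])` → prints True
`print(backup['model']['layers'])` → prints [30, 557, 827]
`print('new_key' in backup)` → prints False

Answer:
True
[30, 557, 827]
False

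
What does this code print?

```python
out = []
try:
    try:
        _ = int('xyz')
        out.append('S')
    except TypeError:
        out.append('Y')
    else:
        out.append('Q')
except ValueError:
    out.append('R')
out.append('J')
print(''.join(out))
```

Execution trace: 'R' (outer except ValueError) → 'J' (after the try/except). Output: RJ

Answer: RJ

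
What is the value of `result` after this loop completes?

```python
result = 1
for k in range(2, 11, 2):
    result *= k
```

Product of even numbers 2 to 10
`result` takes the values: 1 → 2 → 8 → 48 → 384 → 3840

Answer: 3840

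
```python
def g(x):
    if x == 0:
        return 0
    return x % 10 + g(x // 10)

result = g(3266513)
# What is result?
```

Sum of digits of 3266513: 3 + 1 + 5 + 6 + 6 + 2 + 3 = 26

Answer: 26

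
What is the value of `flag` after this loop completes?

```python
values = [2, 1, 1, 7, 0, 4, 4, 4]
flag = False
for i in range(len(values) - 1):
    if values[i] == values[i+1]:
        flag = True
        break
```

Check consecutive duplicates in [2, 1, 1, 7, 0, 4, 4, 4]
`flag` takes the values: False → True

Answer: True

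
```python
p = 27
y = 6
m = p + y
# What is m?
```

Trace:
`p = 27` → p = 27
`y = 6` → y = 6
`m = p + y` → m = 33
So m = 33

Answer: 33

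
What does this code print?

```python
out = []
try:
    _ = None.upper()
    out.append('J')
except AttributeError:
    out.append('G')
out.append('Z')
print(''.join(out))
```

Execution trace: 'G' (except AttributeError) → 'Z' (after the try/except). Output: GZ

Answer: GZ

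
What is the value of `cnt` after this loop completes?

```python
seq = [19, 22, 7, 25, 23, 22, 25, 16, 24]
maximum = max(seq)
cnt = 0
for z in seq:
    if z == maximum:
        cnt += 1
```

Count of max value 25 in [19, 22, 7, 25, 23, 22, 25, 16, 24]
`cnt` takes the values: 0 → 1 → 2

Answer: 2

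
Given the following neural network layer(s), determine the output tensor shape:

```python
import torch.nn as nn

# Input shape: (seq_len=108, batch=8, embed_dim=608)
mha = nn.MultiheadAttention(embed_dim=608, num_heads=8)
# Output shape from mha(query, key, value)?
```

Input: (108, 8, 608) -> Output: (108, 8, 608)

Answer: (108, 8, 608)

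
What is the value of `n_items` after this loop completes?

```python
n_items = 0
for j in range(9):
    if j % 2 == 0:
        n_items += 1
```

Count numbers divisible by 2 in range(9)
`n_items` takes the values: 0 → 1 → 2 → 3 → 4 → 5

Answer: 5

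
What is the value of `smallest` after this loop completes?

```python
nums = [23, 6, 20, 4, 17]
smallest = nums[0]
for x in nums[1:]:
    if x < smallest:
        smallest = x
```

Minimum of [23, 6, 20, 4, 17]
`smallest` takes the values: 23 → 6 → 4

Answer: 4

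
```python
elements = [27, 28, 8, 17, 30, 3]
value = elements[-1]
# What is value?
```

Trace:
`elements = [27, 28, 8, 17, 30, 3]` → elements = [27, 28, 8, 17, 30, 3]
`value = elements[-1]` → value = 3
So value = 3

Answer: 3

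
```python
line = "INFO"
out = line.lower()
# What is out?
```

Trace:
`line = "INFO"` → line = 'INFO'
`out = line.lower()` → out = 'info'
So out = 'info'

Answer: 'info'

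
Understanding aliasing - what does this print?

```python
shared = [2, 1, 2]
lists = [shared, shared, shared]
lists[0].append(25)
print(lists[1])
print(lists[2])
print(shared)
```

Key concept: list of same reference.
Step by step:
`shared = [2, 1, 2]` → shared = [2, 1, 2]
`lists = [shared, shared, shared]` → lists = [[2, 1, 2], [2, 1, 2], [2, 1, 2]]
`lists[0].append(25)` → shared = [2, 1, 2, 25]; lists = [[2, 1, 2, 25], [2, 1, 2, 25], [2, 1, 2, 25]]
`print(lists[1])` → prints [2, 1, 2, 25]
`print(lists[2])` → prints [2, 1, 2, 25]
`print(shared)` → prints [2, 1, 2, 25]

Answer:
[2, 1, 2, 25]
[2, 1, 2, 25]
[2, 1, 2, 25]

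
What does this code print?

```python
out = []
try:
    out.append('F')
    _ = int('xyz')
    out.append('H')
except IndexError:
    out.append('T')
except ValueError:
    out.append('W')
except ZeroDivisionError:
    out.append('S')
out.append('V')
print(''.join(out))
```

Execution trace: 'F' (try body) → 'W' (except ValueError) → 'V' (after the try/except). Output: FWV

Answer: FWV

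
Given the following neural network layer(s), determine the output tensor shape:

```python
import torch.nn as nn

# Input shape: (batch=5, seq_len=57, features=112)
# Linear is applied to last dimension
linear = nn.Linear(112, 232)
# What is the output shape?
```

Input: (5, 57, 112) -> Output: (5, 57, 232)

Answer: (5, 57, 232)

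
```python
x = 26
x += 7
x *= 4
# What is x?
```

Trace:
`x = 26` → x = 26
`x += 7` → x = 33
`x *= 4` → x = 132
So x = 132

Answer: 132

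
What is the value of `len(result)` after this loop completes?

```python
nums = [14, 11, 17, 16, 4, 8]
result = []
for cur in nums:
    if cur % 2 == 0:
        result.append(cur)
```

Count even numbers in [14, 11, 17, 16, 4, 8]
`result` takes the values: [] → [14] → [14, 16] → [14, 16, 4] → [14, 16, 4, 8]
So `len(result)` = 4

Answer: 4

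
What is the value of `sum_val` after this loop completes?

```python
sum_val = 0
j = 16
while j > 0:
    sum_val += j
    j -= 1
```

Sum 16 down to 1
`sum_val` takes the values: 0 → 16 → 31 → 45 → 58 → 70 → 81 → 91 → 100 → 108 → 115 → 121 → 126 → 130 → 133 → 135 → 136

Answer: 136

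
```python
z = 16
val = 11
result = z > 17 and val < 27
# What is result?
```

Trace:
`z = 16` → z = 16
`val = 11` → val = 11
`result = z > 17 and val < 27` → result = False
So result = False

Answer: False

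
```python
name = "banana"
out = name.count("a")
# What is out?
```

Trace:
`name = "banana"` → name = 'banana'
`out = name.count("a")` → out = 3
So out = 3

Answer: 3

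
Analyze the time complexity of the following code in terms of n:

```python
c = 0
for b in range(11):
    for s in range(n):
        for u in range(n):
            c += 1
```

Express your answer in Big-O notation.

Each loop level contributes: 1 × n × n. Multiplying the contributions gives O(n^2).

Answer: O(n^2)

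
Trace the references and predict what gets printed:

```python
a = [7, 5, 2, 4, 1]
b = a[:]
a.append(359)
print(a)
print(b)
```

Key concept: slice [:] creates copy.
Step by step:
`a = [7, 5, 2, 4, 1]` → a = [7, 5, 2, 4, 1]
`b = a[:]` → b = [7, 5, 2, 4, 1]
`a.append(359)` → a = [7, 5, 2, 4, 1, 359]
`print(a)` → prints [7, 5, 2, 4, 1, 359]
`print(b)` → prints [7, 5, 2, 4, 1]

Answer:
[7, 5, 2, 4, 1, 359]
[7, 5, 2, 4, 1]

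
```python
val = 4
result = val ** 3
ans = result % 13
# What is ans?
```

Trace:
`val = 4` → val = 4
`result = val ** 3` → result = 64
`ans = result % 13` → ans = 12
So ans = 12

Answer: 12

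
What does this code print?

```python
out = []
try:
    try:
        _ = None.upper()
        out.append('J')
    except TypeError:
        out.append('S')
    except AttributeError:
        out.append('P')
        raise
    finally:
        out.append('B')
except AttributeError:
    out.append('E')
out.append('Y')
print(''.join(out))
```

Execution trace: 'P' (inner except AttributeError) → 'B' (inner finally) → 'E' (outer except AttributeError) → 'Y' (after the try/except). Output: PBEY

Answer: PBEY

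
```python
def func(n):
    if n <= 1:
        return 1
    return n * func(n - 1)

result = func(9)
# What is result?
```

func(9) = 9 * 8 * 7 * 6 * 5 * 4 * 3 * 2 * 1 = 362880

Answer: 362880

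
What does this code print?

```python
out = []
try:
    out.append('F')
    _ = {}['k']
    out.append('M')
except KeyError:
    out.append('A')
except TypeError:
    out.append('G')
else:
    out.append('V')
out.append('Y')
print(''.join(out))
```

Execution trace: 'F' (try body) → 'A' (except KeyError) → 'Y' (after the try/except). Output: FAY

Answer: FAY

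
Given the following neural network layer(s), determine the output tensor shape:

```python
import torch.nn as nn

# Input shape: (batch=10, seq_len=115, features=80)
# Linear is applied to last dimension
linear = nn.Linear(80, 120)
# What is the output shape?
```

Input: (10, 115, 80) -> Output: (10, 115, 120)

Answer: (10, 115, 120)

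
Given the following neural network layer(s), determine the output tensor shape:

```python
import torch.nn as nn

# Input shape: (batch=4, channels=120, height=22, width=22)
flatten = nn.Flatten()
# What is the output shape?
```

Input: (4, 120, 22, 22) -> Output: (4, 58080)

Answer: (4, 58080)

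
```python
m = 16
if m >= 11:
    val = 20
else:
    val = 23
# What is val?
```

Trace:
`m = 16` → m = 16
`if m >= 11: ...` → m >= 11 is True → val = 20
So val = 20

Answer: 20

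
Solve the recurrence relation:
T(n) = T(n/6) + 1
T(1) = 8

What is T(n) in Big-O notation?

Each step divides n by 6 and adds 1. After log_6(n) steps we reach T(1)=8. So T(n) = 1·log_6(n) + 8 = O(log n).

Answer: O(log n)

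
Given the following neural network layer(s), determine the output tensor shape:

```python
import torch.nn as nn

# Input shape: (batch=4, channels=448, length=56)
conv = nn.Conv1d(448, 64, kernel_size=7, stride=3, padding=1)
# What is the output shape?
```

Input: (4, 448, 56) -> Output: (4, 64, 18)

Answer: (4, 64, 18)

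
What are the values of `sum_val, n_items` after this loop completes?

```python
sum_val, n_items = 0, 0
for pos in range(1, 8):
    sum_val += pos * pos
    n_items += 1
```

Sum of squares and count
`sum_val, n_items` takes the values: (0, 0) → (1, 0) → (1, 1) → (5, 1) → (5, 2) → (14, 2) → (14, 3) → (30, 3) → (30, 4) → (55, 4) → (55, 5) → (91, 5) → (91, 6) → (140, 6) → (140, 7)

Answer: 140, 7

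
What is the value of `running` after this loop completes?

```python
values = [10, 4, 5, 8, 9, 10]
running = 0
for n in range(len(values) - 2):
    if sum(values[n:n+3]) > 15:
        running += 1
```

Count windows with sum > 15
`running` takes the values: 0 → 1 → 2 → 3 → 4

Answer: 4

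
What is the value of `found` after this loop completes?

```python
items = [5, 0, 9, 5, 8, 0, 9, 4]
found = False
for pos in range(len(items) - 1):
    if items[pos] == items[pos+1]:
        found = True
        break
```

Check consecutive duplicates in [5, 0, 9, 5, 8, 0, 9, 4]
`found` takes the values: False

Answer: False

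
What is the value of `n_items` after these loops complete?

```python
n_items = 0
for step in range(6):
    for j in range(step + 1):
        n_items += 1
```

Triangle: 1 + 2 + ... + 6
`n_items` takes the values: 0 → 1 → 2 → 3 → 4 → 5 → 6 → 7 → 8 → 9 → 10 → 11 → 12 → 13 → 14 → 15 → 16 → 17 → 18 → 19 → 20 → 21

Answer: 21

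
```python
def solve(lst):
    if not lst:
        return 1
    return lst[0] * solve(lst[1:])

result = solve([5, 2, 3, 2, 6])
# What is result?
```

Product over [5, 2, 3, 2, 6] = 5 * 2 * 3 * 2 * 6 = 360

Answer: 360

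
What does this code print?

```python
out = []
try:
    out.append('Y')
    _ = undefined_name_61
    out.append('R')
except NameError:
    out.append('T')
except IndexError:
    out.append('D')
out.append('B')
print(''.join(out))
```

Execution trace: 'Y' (try body) → 'T' (except NameError) → 'B' (after the try/except). Output: YTB

Answer: YTB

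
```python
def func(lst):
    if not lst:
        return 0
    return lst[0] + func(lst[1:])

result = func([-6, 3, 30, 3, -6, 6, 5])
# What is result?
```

(-6) + 3 + 30 + 3 + (-6) + 6 + 5 + 0 = 35

Answer: 35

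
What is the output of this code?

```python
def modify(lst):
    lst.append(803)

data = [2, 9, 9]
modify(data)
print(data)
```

Key concept: function modifies passed list.
Step by step:
`data = [2, 9, 9]` → data = [2, 9, 9]
`modify(data)` → data = [2, 9, 9, 803]
`print(data)` → prints [2, 9, 9, 803]

Answer: [2, 9, 9, 803]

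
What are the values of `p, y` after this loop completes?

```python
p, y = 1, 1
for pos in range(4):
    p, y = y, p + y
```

Fibonacci: after 4 iterations
`p, y` takes the values: (1, 1) → (1, 2) → (2, 3) → (3, 5) → (5, 8)

Answer: 5, 8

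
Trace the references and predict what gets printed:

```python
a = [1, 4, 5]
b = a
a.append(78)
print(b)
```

Key concept: basic list aliasing.
Step by step:
`a = [1, 4, 5]` → a = [1, 4, 5]
`b = a` → b = [1, 4, 5] (same object as a)
`a.append(78)` → a = [1, 4, 5, 78] (same object as b); b = [1, 4, 5, 78] (same object as a)
`print(b)` → prints [1, 4, 5, 78]

Answer: [1, 4, 5, 78]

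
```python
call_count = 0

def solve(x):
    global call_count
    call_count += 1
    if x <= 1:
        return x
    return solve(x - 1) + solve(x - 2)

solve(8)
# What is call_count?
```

Calls(x) = 1 + Calls(x-1) + Calls(x-2); Calls(0)=Calls(1)=1. For x=8 this gives 67.

Answer: 67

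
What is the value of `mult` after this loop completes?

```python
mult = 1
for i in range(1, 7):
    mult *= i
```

6! = 720
`mult` takes the values: 1 → 2 → 6 → 24 → 120 → 720

Answer: 720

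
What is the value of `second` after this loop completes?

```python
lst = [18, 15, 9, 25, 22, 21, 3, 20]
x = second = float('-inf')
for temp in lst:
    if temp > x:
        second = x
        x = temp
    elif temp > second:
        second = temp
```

Second largest (with repeats) in [18, 15, 9, 25, 22, 21, 3, 20]
`second` takes the values: -inf → 15 → 18 → 22

Answer: 22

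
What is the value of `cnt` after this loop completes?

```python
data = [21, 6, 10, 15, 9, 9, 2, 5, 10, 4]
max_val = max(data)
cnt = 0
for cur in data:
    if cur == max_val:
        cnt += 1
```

Count of max value 21 in [21, 6, 10, 15, 9, 9, 2, 5, 10, 4]
`cnt` takes the values: 0 → 1

Answer: 1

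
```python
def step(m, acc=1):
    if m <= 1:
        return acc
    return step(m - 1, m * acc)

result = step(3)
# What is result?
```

Accumulator trace (n, acc): (3, 1) -> (2, 3) -> (1, 6) -> return 6

Answer: 6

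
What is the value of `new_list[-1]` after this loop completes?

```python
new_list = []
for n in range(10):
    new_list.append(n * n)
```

Last element of squares 0 to 9
`new_list` takes the values: [] → [0] → [0, 1] → [0, 1, 4] → [0, 1, 4, 9] → [0, 1, 4, 9, 16] → [0, 1, 4, 9, 16, 25] → [0, 1, 4, 9, 16, 25, 36] → [0, 1, 4, 9, 16, 25, 36, 49] → [0, 1, 4, 9, 16, 25, 36, 49, 64] → [0, 1, 4, 9, 16, 25, 36, 49, 64, 81]
So `new_list[-1]` = 81

Answer: 81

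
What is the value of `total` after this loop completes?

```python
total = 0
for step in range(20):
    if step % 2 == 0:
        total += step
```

Sum of even numbers 0 to 19
`total` takes the values: 0 → 2 → 6 → 12 → 20 → 30 → 42 → 56 → 72 → 90

Answer: 90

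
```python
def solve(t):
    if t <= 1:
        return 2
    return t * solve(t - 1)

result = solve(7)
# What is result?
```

solve(7) = 7 * 6 * 5 * 4 * 3 * 2 * 2 = 10080

Answer: 10080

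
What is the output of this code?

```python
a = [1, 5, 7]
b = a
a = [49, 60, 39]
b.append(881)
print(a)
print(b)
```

Key concept: rebinding vs mutation: a is rebound to a new list, b still points at the original.
Step by step:
`a = [1, 5, 7]` → a = [1, 5, 7]
`b = a` → b = [1, 5, 7] (same object as a)
`a = [49, 60, 39]` → a = [49, 60, 39]
`b.append(881)` → b = [1, 5, 7, 881]
`print(a)` → prints [49, 60, 39]
`print(b)` → prints [1, 5, 7, 881]

Answer:
[49, 60, 39]
[1, 5, 7, 881]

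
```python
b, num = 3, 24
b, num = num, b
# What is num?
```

Trace:
`b, num = 3, 24` → b = 3; num = 24
`b, num = num, b` → b = 24; num = 3
So num = 3

Answer: 3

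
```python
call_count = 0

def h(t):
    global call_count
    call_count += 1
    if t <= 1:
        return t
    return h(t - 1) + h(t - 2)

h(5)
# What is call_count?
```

Calls(t) = 1 + Calls(t-1) + Calls(t-2); Calls(0)=Calls(1)=1. For t=5 this gives 15.

Answer: 15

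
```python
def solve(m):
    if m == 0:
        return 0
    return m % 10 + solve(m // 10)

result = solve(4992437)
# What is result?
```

Sum of digits of 4992437: 7 + 3 + 4 + 2 + 9 + 9 + 4 = 38

Answer: 38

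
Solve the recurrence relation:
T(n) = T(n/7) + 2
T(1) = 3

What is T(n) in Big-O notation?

Each step divides n by 7 and adds 2. After log_7(n) steps we reach T(1)=3. So T(n) = 2·log_7(n) + 3 = O(log n).

Answer: O(log n)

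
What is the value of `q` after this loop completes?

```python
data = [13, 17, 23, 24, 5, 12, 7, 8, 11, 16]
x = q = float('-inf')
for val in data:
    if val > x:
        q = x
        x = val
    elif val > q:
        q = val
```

Second largest (with repeats) in [13, 17, 23, 24, 5, 12, 7, 8, 11, 16]
`q` takes the values: -inf → 13 → 17 → 23

Answer: 23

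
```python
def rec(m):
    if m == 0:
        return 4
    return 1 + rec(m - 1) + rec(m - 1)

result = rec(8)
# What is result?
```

rec(m) = 1 + 2·rec(m-1), rec(0)=4. Closed form: (4+1)·2^8 - 1 = 1279.

Answer: 1279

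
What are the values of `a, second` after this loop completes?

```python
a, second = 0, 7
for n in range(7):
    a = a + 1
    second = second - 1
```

a goes 0→7, second goes 7→0
`a, second` takes the values: (0, 7) → (1, 7) → (1, 6) → (2, 6) → (2, 5) → (3, 5) → (3, 4) → (4, 4) → (4, 3) → (5, 3) → (5, 2) → (6, 2) → (6, 1) → (7, 1) → (7, 0)

Answer: 7, 0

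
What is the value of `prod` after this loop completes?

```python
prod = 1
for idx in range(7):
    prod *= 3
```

3^7 = 2187
`prod` takes the values: 1 → 3 → 9 → 27 → 81 → 243 → 729 → 2187

Answer: 2187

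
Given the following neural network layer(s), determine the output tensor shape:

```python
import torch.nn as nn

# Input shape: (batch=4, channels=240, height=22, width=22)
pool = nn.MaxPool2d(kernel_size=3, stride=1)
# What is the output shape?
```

Input: (4, 240, 22, 22) -> Output: (4, 240, 20, 20)

Answer: (4, 240, 20, 20)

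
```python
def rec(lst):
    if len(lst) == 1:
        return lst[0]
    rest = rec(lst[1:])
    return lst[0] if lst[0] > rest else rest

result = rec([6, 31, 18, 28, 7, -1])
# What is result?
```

Recursive max over [6, 31, 18, 28, 7, -1] = 31

Answer: 31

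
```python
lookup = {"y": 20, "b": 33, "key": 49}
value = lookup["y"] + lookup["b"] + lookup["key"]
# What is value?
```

Trace:
`lookup = {"y": 20, "b": 33, "key": 49}` → lookup = {'y': 20, 'b': 33, 'key': 49}
`value = lookup["y"] + lookup["b"] + lookup["key"]` → value = 102
So value = 102

Answer: 102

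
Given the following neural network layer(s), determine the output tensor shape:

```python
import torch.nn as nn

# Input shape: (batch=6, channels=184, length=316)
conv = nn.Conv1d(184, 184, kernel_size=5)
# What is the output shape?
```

Input: (6, 184, 316) -> Output: (6, 184, 312)

Answer: (6, 184, 312)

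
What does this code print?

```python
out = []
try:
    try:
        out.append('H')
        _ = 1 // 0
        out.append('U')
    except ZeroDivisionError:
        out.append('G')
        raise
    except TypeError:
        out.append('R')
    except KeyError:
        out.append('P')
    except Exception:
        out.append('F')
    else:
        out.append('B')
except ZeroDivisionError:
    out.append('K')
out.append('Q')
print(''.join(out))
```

Execution trace: 'H' (inner try body) → 'G' (inner except ZeroDivisionError) → 'K' (outer except ZeroDivisionError) → 'Q' (after the try/except). Output: HGKQ

Answer: HGKQ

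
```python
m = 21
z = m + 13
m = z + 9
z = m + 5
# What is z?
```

Trace:
`m = 21` → m = 21
`z = m + 13` → z = 34
`m = z + 9` → m = 43
`z = m + 5` → z = 48
So z = 48

Answer: 48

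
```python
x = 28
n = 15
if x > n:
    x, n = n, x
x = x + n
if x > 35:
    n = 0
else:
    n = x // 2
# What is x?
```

Trace:
`x = 28` → x = 28
`n = 15` → n = 15
`if x > n: ...` → x > n is True → x = 15; n = 28
`x = x + n` → x = 43
`if x > 35: ...` → x > 35 is True → n = 0
So x = 43

Answer: 43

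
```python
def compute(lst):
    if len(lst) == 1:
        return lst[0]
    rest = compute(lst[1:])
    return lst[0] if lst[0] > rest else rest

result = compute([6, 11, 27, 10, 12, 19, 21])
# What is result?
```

Recursive max over [6, 11, 27, 10, 12, 19, 21] = 27

Answer: 27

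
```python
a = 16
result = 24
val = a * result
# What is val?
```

Trace:
`a = 16` → a = 16
`result = 24` → result = 24
`val = a * result` → val = 384
So val = 384

Answer: 384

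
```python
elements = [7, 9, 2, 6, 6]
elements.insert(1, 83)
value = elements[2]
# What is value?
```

Trace:
`elements = [7, 9, 2, 6, 6]` → elements = [7, 9, 2, 6, 6]
`elements.insert(1, 83)` → elements = [7, 83, 9, 2, 6, 6]
`value = elements[2]` → value = 9
So value = 9

Answer: 9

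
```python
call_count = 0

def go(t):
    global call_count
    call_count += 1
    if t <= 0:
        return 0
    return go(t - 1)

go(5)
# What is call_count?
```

Linear recursion stepping by 1: 6 calls from t=5 down to ≤0.

Answer: 6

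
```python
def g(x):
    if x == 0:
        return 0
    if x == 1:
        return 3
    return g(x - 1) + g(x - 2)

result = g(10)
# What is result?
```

Build up from base cases: g(0)=0, g(1)=3, g(2)=3, g(3)=6, g(4)=9, g(5)=15, g(6)=24, ..., g(10)=165

Answer: 165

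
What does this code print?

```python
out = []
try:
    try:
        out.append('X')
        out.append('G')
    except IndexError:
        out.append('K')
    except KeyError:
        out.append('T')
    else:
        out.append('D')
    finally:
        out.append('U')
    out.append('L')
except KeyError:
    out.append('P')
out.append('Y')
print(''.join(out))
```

Execution trace: 'X' (inner try body) → 'G' (inner try body, no exception) → 'D' (inner else) → 'U' (inner finally) → 'L' (try body, no exception) → 'Y' (after the try/except). Output: XGDULY

Answer: XGDULY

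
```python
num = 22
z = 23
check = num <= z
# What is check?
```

Trace:
`num = 22` → num = 22
`z = 23` → z = 23
`check = num <= z` → check = True
So check = True

Answer: True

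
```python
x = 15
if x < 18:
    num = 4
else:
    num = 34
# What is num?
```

Trace:
`x = 15` → x = 15
`if x < 18: ...` → x < 18 is True → num = 4
So num = 4

Answer: 4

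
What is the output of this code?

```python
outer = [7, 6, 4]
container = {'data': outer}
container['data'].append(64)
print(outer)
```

Key concept: dict holds reference to list.
Step by step:
`outer = [7, 6, 4]` → outer = [7, 6, 4]
`container = {'data': outer}` → container = {'data': [7, 6, 4]}
`container['data'].append(64)` → outer = [7, 6, 4, 64]; container = {'data': [7, 6, 4, 64]}
`print(outer)` → prints [7, 6, 4, 64]

Answer: [7, 6, 4, 64]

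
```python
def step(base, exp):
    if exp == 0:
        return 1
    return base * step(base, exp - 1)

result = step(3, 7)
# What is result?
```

step(3, 7) = 3 * 3 * 3 * 3 * 3 * 3 * 3 = 2187

Answer: 2187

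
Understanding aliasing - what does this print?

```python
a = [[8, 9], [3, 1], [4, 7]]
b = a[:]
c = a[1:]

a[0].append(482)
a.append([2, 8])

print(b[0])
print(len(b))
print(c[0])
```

Key concept: slice with nested mutation.
Step by step:
`a = [[8, 9], [3, 1], [4, 7]]` → a = [[8, 9], [3, 1], [4, 7]]
`b = a[:]` → b = [[8, 9], [3, 1], [4, 7]]
`c = a[1:]` → c = [[3, 1], [4, 7]]
`a[0].append(482)` → a = [[8, 9, 482], [3, 1], [4, 7]]; b = [[8, 9, 482], [3, 1], [4, 7]]
`a.append([2, 8])` → a = [[8, 9, 482], [3, 1], [4, 7], [2, 8]]
`print(b[0])` → prints [8, 9, 482]
`print(len(b))` → prints 3
`print(c[0])` → prints [3, 1]

Answer:
[8, 9, 482]
3
[3, 1]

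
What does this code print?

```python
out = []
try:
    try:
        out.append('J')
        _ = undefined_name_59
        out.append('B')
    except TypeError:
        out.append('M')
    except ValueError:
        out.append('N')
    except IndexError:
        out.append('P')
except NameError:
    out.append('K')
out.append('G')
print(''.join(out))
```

Execution trace: 'J' (try body) → 'K' (outer except NameError) → 'G' (after the try/except). Output: JKG

Answer: JKG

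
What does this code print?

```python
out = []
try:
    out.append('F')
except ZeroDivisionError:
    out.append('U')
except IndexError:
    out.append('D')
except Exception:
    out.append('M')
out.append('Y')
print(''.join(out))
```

Execution trace: 'F' (try body, no exception) → 'Y' (after the try/except). Output: FY

Answer: FY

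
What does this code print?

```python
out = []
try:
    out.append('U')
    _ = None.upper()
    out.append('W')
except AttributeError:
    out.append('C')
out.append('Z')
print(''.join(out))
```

Execution trace: 'U' (try body) → 'C' (except AttributeError) → 'Z' (after the try/except). Output: UCZ

Answer: UCZ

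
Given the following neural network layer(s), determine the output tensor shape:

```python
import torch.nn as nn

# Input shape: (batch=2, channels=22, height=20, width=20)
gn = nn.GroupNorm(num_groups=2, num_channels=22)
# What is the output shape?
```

Input: (2, 22, 20, 20) -> Output: (2, 22, 20, 20)

Answer: (2, 22, 20, 20)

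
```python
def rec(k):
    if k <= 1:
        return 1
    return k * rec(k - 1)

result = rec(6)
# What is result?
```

rec(6) = 6 * 5 * 4 * 3 * 2 * 1 = 720

Answer: 720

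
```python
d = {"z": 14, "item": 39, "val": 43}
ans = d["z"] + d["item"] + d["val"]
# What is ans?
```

Trace:
`d = {"z": 14, "item": 39, "val": 43}` → d = {'z': 14, 'item': 39, 'val': 43}
`ans = d["z"] + d["item"] + d["val"]` → ans = 96
So ans = 96

Answer: 96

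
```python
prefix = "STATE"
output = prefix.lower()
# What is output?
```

Trace:
`prefix = "STATE"` → prefix = 'STATE'
`output = prefix.lower()` → output = 'state'
So output = 'state'

Answer: 'state'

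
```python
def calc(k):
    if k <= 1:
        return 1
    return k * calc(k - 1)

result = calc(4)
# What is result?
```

calc(4) = 4 * 3 * 2 * 1 = 24

Answer: 24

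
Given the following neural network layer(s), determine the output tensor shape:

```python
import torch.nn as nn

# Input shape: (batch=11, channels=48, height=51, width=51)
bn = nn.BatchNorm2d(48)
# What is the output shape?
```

Input: (11, 48, 51, 51) -> Output: (11, 48, 51, 51)

Answer: (11, 48, 51, 51)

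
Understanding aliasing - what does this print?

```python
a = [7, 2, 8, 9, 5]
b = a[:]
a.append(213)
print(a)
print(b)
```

Key concept: slice [:] creates copy.
Step by step:
`a = [7, 2, 8, 9, 5]` → a = [7, 2, 8, 9, 5]
`b = a[:]` → b = [7, 2, 8, 9, 5]
`a.append(213)` → a = [7, 2, 8, 9, 5, 213]
`print(a)` → prints [7, 2, 8, 9, 5, 213]
`print(b)` → prints [7, 2, 8, 9, 5]

Answer:
[7, 2, 8, 9, 5, 213]
[7, 2, 8, 9, 5]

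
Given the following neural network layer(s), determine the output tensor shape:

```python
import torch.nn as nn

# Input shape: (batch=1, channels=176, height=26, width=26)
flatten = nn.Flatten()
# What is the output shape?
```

Input: (1, 176, 26, 26) -> Output: (1, 118976)

Answer: (1, 118976)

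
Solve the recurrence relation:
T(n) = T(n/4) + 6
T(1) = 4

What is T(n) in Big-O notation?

Each step divides n by 4 and adds 6. After log_4(n) steps we reach T(1)=4. So T(n) = 6·log_4(n) + 4 = O(log n).

Answer: O(log n)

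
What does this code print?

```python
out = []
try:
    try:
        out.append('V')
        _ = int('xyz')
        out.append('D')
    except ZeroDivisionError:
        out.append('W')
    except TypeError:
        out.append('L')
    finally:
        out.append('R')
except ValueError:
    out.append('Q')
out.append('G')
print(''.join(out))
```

Execution trace: 'V' (inner try body) → 'R' (inner finally) → 'Q' (outer except ValueError) → 'G' (after the try/except). Output: VRQG

Answer: VRQG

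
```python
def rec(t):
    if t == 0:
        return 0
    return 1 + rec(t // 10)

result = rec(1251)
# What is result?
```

Count of digits of 1251: 4

Answer: 4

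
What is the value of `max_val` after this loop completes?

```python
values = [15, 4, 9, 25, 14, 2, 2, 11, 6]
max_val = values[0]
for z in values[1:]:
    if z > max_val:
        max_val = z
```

Maximum of [15, 4, 9, 25, 14, 2, 2, 11, 6]
`max_val` takes the values: 15 → 25

Answer: 25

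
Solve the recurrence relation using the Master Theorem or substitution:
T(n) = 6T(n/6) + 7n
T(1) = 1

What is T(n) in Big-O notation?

By Master Theorem: a=6, b=6, f(n)=7n. Since log_6(6) = 1 and f(n) = Θ(n^1), Case 2 applies. T(n) = O(n log n).

Answer: O(n log n)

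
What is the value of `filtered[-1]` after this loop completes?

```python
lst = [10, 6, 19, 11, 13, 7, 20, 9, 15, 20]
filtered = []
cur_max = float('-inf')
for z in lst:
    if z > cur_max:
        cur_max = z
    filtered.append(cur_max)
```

Running max ends at 20
`filtered` takes the values: [] → [10] → [10, 10] → [10, 10, 19] → [10, 10, 19, 19] → [10, 10, 19, 19, 19] → [10, 10, 19, 19, 19, 19] → [10, 10, 19, 19, 19, 19, 20] → [10, 10, 19, 19, 19, 19, 20, 20] → [10, 10, 19, 19, 19, 19, 20, 20, 20] → [10, 10, 19, 19, 19, 19, 20, 20, 20, 20]
So `filtered[-1]` = 20

Answer: 20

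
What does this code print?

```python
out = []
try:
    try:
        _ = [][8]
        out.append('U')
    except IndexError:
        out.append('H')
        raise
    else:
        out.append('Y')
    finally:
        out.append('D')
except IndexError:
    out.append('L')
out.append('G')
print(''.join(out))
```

Execution trace: 'H' (inner except IndexError) → 'D' (inner finally) → 'L' (outer except IndexError) → 'G' (after the try/except). Output: HDLG

Answer: HDLG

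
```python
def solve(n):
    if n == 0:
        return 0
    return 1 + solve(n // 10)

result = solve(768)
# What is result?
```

Count of digits of 768: 3

Answer: 3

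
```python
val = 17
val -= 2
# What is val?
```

Trace:
`val = 17` → val = 17
`val -= 2` → val = 15
So val = 15

Answer: 15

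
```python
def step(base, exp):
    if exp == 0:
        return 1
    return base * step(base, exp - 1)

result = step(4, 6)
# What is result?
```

step(4, 6) = 4 * 4 * 4 * 4 * 4 * 4 = 4096

Answer: 4096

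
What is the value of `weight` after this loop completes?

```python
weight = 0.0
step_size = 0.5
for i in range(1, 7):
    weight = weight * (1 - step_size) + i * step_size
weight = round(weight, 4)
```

Moving average with lr=0.5
`weight` takes the values: 0.0 → 0.5 → 1.25 → 2.125 → 3.0625 → 4.03125 → 5.015625 → 5.0156

Answer: 5.0156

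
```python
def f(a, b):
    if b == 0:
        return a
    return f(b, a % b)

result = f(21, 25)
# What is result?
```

f(21, 25) -> f(25, 21) -> f(21, 4) -> f(4, 1) -> f(1, 0) -> 1

Answer: 1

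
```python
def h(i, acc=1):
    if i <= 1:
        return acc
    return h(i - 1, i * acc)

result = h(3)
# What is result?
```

Accumulator trace (n, acc): (3, 1) -> (2, 3) -> (1, 6) -> return 6

Answer: 6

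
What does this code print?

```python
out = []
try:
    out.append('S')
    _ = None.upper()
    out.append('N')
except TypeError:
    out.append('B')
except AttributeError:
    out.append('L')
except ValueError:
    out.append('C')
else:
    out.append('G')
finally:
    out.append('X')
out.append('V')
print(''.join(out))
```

Execution trace: 'S' (try body) → 'L' (except AttributeError) → 'X' (finally) → 'V' (after the try/except). Output: SLXV

Answer: SLXV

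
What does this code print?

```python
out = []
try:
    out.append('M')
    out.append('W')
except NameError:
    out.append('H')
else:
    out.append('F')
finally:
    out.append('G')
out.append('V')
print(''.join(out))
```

Execution trace: 'M' (try body) → 'W' (try body, no exception) → 'F' (else) → 'G' (finally) → 'V' (after the try/except). Output: MWFGV

Answer: MWFGV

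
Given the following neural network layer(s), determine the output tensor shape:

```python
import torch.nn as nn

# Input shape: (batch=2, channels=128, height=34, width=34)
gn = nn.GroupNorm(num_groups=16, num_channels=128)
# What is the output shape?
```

Input: (2, 128, 34, 34) -> Output: (2, 128, 34, 34)

Answer: (2, 128, 34, 34)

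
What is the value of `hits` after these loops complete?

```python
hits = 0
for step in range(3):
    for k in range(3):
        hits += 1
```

3 * 3 = 9
`hits` takes the values: 0 → 1 → 2 → 3 → 4 → 5 → 6 → 7 → 8 → 9

Answer: 9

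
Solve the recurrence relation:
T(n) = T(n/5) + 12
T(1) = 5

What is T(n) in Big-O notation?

Each step divides n by 5 and adds 12. After log_5(n) steps we reach T(1)=5. So T(n) = 12·log_5(n) + 5 = O(log n).

Answer: O(log n)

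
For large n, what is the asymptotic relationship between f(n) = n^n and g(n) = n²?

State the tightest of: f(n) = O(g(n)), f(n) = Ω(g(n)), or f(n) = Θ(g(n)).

n^n vs n²: f(n) = Ω(g(n)) but not O(g(n)) — n^n grows strictly faster than n².

Answer: f(n) = Ω(g(n)) but not O(g(n)) — n^n grows strictly faster than n².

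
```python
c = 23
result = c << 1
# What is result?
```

Trace:
`c = 23` → c = 23
`result = c << 1` → result = 46
So result = 46

Answer: 46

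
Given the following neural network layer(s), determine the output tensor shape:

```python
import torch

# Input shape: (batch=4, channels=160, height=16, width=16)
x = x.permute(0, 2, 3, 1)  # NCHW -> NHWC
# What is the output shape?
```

Input: (4, 160, 16, 16) -> Output: (4, 16, 16, 160)

Answer: (4, 16, 16, 160)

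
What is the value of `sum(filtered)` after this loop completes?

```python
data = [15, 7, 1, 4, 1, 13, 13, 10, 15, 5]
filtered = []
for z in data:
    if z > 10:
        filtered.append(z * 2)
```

Sum of doubled values > 10
`filtered` takes the values: [] → [30] → [30, 26] → [30, 26, 26] → [30, 26, 26, 30]
So `sum(filtered)` = 112

Answer: 112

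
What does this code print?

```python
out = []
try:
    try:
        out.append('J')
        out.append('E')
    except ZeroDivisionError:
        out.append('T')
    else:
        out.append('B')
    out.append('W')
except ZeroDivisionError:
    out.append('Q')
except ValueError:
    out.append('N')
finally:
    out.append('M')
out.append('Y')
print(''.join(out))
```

Execution trace: 'J' (inner try body) → 'E' (inner try body, no exception) → 'B' (inner else) → 'W' (try body, no exception) → 'M' (finally) → 'Y' (after the try/except). Output: JEBWMY

Answer: JEBWMY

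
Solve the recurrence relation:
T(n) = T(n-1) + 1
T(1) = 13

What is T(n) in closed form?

Unrolling: T(n) = T(1) + 1·(n-1) = 13 + 1(n-1) = n + 12.

Answer: T(n) = n + 12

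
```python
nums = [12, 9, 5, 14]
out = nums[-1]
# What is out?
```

Trace:
`nums = [12, 9, 5, 14]` → nums = [12, 9, 5, 14]
`out = nums[-1]` → out = 14
So out = 14

Answer: 14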